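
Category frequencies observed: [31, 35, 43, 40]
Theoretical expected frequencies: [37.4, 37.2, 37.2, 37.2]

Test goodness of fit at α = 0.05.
Chi-square goodness of fit test:
H₀: observed counts match expected distribution
H₁: observed counts differ from expected distribution
df = k - 1 = 3
χ² = Σ(O - E)²/E
   = (31 - 37.4)²/37.4 + (35 - 37.2)²/37.2 + (43 - 37.2)²/37.2 + (40 - 37.2)²/37.2
   = 1.095 + 0.130 + 0.904 + 0.211
   = 2.34
p-value = 0.5048

Since p-value > α = 0.05, we fail to reject H₀.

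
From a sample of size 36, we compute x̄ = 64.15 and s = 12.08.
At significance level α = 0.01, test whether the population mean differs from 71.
One-sample t-test:
H₀: μ = 71
H₁: μ ≠ 71
df = n - 1 = 35
t = (x̄ - μ₀) / (s/√n) = (64.15 - 71) / (12.08/√36) = -3.402
p-value = 0.0017

Since p-value < α = 0.01, we reject H₀.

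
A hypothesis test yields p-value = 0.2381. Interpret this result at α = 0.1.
Since p = 0.2381 > α = 0.1, fail to reject H₀.
There is insufficient evidence to reject the null hypothesis; the result is not statistically significant at the 0.1 level.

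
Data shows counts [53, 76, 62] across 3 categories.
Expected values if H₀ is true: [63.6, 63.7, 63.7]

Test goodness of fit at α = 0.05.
Chi-square goodness of fit test:
H₀: observed counts match expected distribution
H₁: observed counts differ from expected distribution
df = k - 1 = 2
χ² = Σ(O - E)²/E
   = (53 - 63.6)²/63.6 + (76 - 63.7)²/63.7 + (62 - 63.7)²/63.7
   = 1.767 + 2.375 + 0.045
   = 4.19
p-value = 0.1233

Since p-value > α = 0.05, we fail to reject H₀.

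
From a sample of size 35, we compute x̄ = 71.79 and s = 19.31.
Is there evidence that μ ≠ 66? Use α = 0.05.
One-sample t-test:
H₀: μ = 66
H₁: μ ≠ 66
df = n - 1 = 34
t = (x̄ - μ₀) / (s/√n) = (71.79 - 66) / (19.31/√35) = 1.774
p-value = 0.0850

Since p-value > α = 0.05, we fail to reject H₀.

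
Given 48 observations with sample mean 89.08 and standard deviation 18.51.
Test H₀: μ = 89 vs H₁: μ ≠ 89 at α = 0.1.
One-sample t-test:
H₀: μ = 89
H₁: μ ≠ 89
df = n - 1 = 47
t = (x̄ - μ₀) / (s/√n) = (89.08 - 89) / (18.51/√48) = 0.030
p-value = 0.9762

Since p-value > α = 0.1, we fail to reject H₀.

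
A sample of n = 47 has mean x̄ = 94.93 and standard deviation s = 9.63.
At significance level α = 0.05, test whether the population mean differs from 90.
One-sample t-test:
H₀: μ = 90
H₁: μ ≠ 90
df = n - 1 = 46
t = (x̄ - μ₀) / (s/√n) = (94.93 - 90) / (9.63/√47) = 3.510
p-value = 0.0010

Since p-value < α = 0.05, we reject H₀.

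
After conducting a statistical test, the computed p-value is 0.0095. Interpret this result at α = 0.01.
Since p = 0.0095 < α = 0.01, reject H₀.
There is sufficient evidence to reject the null hypothesis; the result is statistically significant at the 0.01 level.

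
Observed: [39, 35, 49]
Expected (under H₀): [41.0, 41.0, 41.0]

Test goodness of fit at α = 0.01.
Chi-square goodness of fit test:
H₀: observed counts match expected distribution
H₁: observed counts differ from expected distribution
df = k - 1 = 2
χ² = Σ(O - E)²/E
   = (39 - 41.0)²/41.0 + (35 - 41.0)²/41.0 + (49 - 41.0)²/41.0
   = 0.098 + 0.878 + 1.561
   = 2.54
p-value = 0.2813

Since p-value > α = 0.01, we fail to reject H₀.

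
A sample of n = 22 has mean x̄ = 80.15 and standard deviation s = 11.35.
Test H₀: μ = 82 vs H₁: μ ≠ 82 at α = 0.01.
One-sample t-test:
H₀: μ = 82
H₁: μ ≠ 82
df = n - 1 = 21
t = (x̄ - μ₀) / (s/√n) = (80.15 - 82) / (11.35/√22) = -0.765
p-value = 0.4531

Since p-value > α = 0.01, we fail to reject H₀.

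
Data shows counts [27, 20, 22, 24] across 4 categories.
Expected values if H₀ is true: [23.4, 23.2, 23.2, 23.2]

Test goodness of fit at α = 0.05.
Chi-square goodness of fit test:
H₀: observed counts match expected distribution
H₁: observed counts differ from expected distribution
df = k - 1 = 3
χ² = Σ(O - E)²/E
   = (27 - 23.4)²/23.4 + (20 - 23.2)²/23.2 + (22 - 23.2)²/23.2 + (24 - 23.2)²/23.2
   = 0.554 + 0.441 + 0.062 + 0.028
   = 1.08
p-value = 0.7807

Since p-value > α = 0.05, we fail to reject H₀.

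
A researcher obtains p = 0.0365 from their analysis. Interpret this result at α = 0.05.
Since p = 0.0365 < α = 0.05, reject H₀.
There is sufficient evidence to reject the null hypothesis; the result is statistically significant at the 0.05 level.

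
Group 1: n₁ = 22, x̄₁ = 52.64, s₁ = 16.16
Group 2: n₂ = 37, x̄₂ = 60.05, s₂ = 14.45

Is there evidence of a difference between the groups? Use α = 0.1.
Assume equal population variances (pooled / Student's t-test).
Student's two-sample t-test (equal variances):
H₀: μ₁ = μ₂
H₁: μ₁ ≠ μ₂
df = n₁ + n₂ - 2 = 57
Pooled variance s_p² = [(n₁-1)s₁² + (n₂-1)s₂²] / (n₁ + n₂ - 2) = [(21)(16.16²) + (36)(14.45²)] / 57 = 228.0868
SE = √(s_p²(1/n₁ + 1/n₂)) = √(228.0868 × (1/22 + 1/37)) = 4.0660
t = (x̄₁ - x̄₂) / SE = (52.64 - 60.05) / 4.0660 = -7.41 / 4.0660 = -1.822
p-value = 0.0736

Since p-value < α = 0.1, we reject H₀.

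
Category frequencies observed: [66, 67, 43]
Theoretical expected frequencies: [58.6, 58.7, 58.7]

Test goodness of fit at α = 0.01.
Chi-square goodness of fit test:
H₀: observed counts match expected distribution
H₁: observed counts differ from expected distribution
df = k - 1 = 2
χ² = Σ(O - E)²/E
   = (66 - 58.6)²/58.6 + (67 - 58.7)²/58.7 + (43 - 58.7)²/58.7
   = 0.934 + 1.174 + 4.199
   = 6.31
p-value = 0.0427

Since p-value > α = 0.01, we fail to reject H₀.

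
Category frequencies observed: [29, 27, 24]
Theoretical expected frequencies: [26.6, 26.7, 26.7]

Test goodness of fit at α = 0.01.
Chi-square goodness of fit test:
H₀: observed counts match expected distribution
H₁: observed counts differ from expected distribution
df = k - 1 = 2
χ² = Σ(O - E)²/E
   = (29 - 26.6)²/26.6 + (27 - 26.7)²/26.7 + (24 - 26.7)²/26.7
   = 0.217 + 0.003 + 0.273
   = 0.49
p-value = 0.7816

Since p-value > α = 0.01, we fail to reject H₀.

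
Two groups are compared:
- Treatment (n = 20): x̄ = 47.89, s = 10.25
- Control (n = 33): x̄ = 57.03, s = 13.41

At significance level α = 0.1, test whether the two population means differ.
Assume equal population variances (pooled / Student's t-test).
Student's two-sample t-test (equal variances):
H₀: μ₁ = μ₂
H₁: μ₁ ≠ μ₂
df = n₁ + n₂ - 2 = 51
Pooled variance s_p² = [(n₁-1)s₁² + (n₂-1)s₂²] / (n₁ + n₂ - 2) = [(19)(10.25²) + (32)(13.41²)] / 51 = 151.9742
SE = √(s_p²(1/n₁ + 1/n₂)) = √(151.9742 × (1/20 + 1/33)) = 3.4934
t = (x̄₁ - x̄₂) / SE = (47.89 - 57.03) / 3.4934 = -9.14 / 3.4934 = -2.616
p-value = 0.0117

Since p-value < α = 0.1, we reject H₀.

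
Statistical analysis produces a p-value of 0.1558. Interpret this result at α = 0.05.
Since p = 0.1558 > α = 0.05, fail to reject H₀.
There is insufficient evidence to reject the null hypothesis; the result is not statistically significant at the 0.05 level.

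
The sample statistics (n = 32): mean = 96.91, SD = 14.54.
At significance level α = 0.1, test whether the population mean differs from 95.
One-sample t-test:
H₀: μ = 95
H₁: μ ≠ 95
df = n - 1 = 31
t = (x̄ - μ₀) / (s/√n) = (96.91 - 95) / (14.54/√32) = 0.743
p-value = 0.4630

Since p-value > α = 0.1, we fail to reject H₀.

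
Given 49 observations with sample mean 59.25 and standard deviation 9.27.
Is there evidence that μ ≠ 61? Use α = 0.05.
One-sample t-test:
H₀: μ = 61
H₁: μ ≠ 61
df = n - 1 = 48
t = (x̄ - μ₀) / (s/√n) = (59.25 - 61) / (9.27/√49) = -1.321
p-value = 0.1926

Since p-value > α = 0.05, we fail to reject H₀.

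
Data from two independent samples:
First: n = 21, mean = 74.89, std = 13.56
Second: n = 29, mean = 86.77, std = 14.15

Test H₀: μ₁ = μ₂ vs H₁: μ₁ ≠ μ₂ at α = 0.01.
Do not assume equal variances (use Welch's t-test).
Welch's two-sample t-test:
H₀: μ₁ = μ₂
H₁: μ₁ ≠ μ₂
s₁²/n₁ = 13.56²/21 = 8.7559,  s₂²/n₂ = 14.15²/29 = 6.9042
SE = √(s₁²/n₁ + s₂²/n₂) = √(8.7559 + 6.9042) = 3.9573
df (Welch-Satterthwaite) = (s₁²/n₁ + s₂²/n₂)² / [(s₁²/n₁)²/(n₁-1) + (s₂²/n₂)²/(n₂-1)] ≈ 44.30
t = (x̄₁ - x̄₂) / SE = (74.89 - 86.77) / 3.9573 = -11.88 / 3.9573 = -3.002
p-value = 0.0044

Since p-value < α = 0.01, we reject H₀.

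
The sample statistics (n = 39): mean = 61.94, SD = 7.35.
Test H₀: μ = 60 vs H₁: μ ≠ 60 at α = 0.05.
One-sample t-test:
H₀: μ = 60
H₁: μ ≠ 60
df = n - 1 = 38
t = (x̄ - μ₀) / (s/√n) = (61.94 - 60) / (7.35/√39) = 1.648
p-value = 0.1075

Since p-value > α = 0.05, we fail to reject H₀.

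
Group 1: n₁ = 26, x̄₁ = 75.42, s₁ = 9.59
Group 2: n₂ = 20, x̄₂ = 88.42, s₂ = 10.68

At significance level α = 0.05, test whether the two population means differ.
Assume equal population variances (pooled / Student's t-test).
Student's two-sample t-test (equal variances):
H₀: μ₁ = μ₂
H₁: μ₁ ≠ μ₂
df = n₁ + n₂ - 2 = 44
Pooled variance s_p² = [(n₁-1)s₁² + (n₂-1)s₂²] / (n₁ + n₂ - 2) = [(25)(9.59²) + (19)(10.68²)] / 44 = 101.5088
SE = √(s_p²(1/n₁ + 1/n₂)) = √(101.5088 × (1/26 + 1/20)) = 2.9966
t = (x̄₁ - x̄₂) / SE = (75.42 - 88.42) / 2.9966 = -13.00 / 2.9966 = -4.338
p-value = 0.0001

Since p-value < α = 0.05, we reject H₀.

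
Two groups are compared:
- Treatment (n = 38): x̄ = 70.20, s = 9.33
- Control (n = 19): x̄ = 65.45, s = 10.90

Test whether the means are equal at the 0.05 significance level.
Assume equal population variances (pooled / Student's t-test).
Student's two-sample t-test (equal variances):
H₀: μ₁ = μ₂
H₁: μ₁ ≠ μ₂
df = n₁ + n₂ - 2 = 55
Pooled variance s_p² = [(n₁-1)s₁² + (n₂-1)s₂²] / (n₁ + n₂ - 2) = [(37)(9.33²) + (18)(10.90²)] / 55 = 97.4434
SE = √(s_p²(1/n₁ + 1/n₂)) = √(97.4434 × (1/38 + 1/19)) = 2.7736
t = (x̄₁ - x̄₂) / SE = (70.20 - 65.45) / 2.7736 = 4.75 / 2.7736 = 1.713
p-value = 0.0924

Since p-value > α = 0.05, we fail to reject H₀.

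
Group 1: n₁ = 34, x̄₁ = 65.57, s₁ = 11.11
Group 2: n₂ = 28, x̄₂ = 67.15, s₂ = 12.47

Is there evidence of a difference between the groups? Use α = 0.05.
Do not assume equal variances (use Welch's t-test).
Welch's two-sample t-test:
H₀: μ₁ = μ₂
H₁: μ₁ ≠ μ₂
s₁²/n₁ = 11.11²/34 = 3.6304,  s₂²/n₂ = 12.47²/28 = 5.5536
SE = √(s₁²/n₁ + s₂²/n₂) = √(3.6304 + 5.5536) = 3.0305
df (Welch-Satterthwaite) = (s₁²/n₁ + s₂²/n₂)² / [(s₁²/n₁)²/(n₁-1) + (s₂²/n₂)²/(n₂-1)] ≈ 54.71
t = (x̄₁ - x̄₂) / SE = (65.57 - 67.15) / 3.0305 = -1.58 / 3.0305 = -0.521
p-value = 0.6042

Since p-value > α = 0.05, we fail to reject H₀.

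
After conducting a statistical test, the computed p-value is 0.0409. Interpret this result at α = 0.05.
Since p = 0.0409 < α = 0.05, reject H₀.
There is sufficient evidence to reject the null hypothesis; the result is statistically significant at the 0.05 level.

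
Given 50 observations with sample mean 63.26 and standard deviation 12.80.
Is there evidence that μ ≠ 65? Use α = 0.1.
One-sample t-test:
H₀: μ = 65
H₁: μ ≠ 65
df = n - 1 = 49
t = (x̄ - μ₀) / (s/√n) = (63.26 - 65) / (12.80/√50) = -0.961
p-value = 0.3412

Since p-value > α = 0.1, we fail to reject H₀.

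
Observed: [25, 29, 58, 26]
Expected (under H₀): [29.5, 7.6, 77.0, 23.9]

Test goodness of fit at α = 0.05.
Chi-square goodness of fit test:
H₀: observed counts match expected distribution
H₁: observed counts differ from expected distribution
df = k - 1 = 3
χ² = Σ(O - E)²/E
   = (25 - 29.5)²/29.5 + (29 - 7.6)²/7.6 + (58 - 77.0)²/77.0 + (26 - 23.9)²/23.9
   = 0.686 + 60.258 + 4.688 + 0.185
   = 65.82
p-value < 0.0001

Since p-value < α = 0.05, we reject H₀.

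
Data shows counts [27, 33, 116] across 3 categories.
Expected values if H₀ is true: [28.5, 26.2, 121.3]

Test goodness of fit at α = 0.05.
Chi-square goodness of fit test:
H₀: observed counts match expected distribution
H₁: observed counts differ from expected distribution
df = k - 1 = 2
χ² = Σ(O - E)²/E
   = (27 - 28.5)²/28.5 + (33 - 26.2)²/26.2 + (116 - 121.3)²/121.3
   = 0.079 + 1.765 + 0.232
   = 2.08
p-value = 0.3543

Since p-value > α = 0.05, we fail to reject H₀.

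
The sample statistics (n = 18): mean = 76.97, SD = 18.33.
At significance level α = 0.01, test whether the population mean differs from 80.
One-sample t-test:
H₀: μ = 80
H₁: μ ≠ 80
df = n - 1 = 17
t = (x̄ - μ₀) / (s/√n) = (76.97 - 80) / (18.33/√18) = -0.701
p-value = 0.4926

Since p-value > α = 0.01, we fail to reject H₀.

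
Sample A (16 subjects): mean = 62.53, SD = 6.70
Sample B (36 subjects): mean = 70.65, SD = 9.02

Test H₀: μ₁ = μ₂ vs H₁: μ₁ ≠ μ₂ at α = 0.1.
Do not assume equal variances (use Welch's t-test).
Welch's two-sample t-test:
H₀: μ₁ = μ₂
H₁: μ₁ ≠ μ₂
s₁²/n₁ = 6.70²/16 = 2.8056,  s₂²/n₂ = 9.02²/36 = 2.2600
SE = √(s₁²/n₁ + s₂²/n₂) = √(2.8056 + 2.2600) = 2.2507
df (Welch-Satterthwaite) = (s₁²/n₁ + s₂²/n₂)² / [(s₁²/n₁)²/(n₁-1) + (s₂²/n₂)²/(n₂-1)] ≈ 38.26
t = (x̄₁ - x̄₂) / SE = (62.53 - 70.65) / 2.2507 = -8.12 / 2.2507 = -3.608
p-value = 0.0009

Since p-value < α = 0.1, we reject H₀.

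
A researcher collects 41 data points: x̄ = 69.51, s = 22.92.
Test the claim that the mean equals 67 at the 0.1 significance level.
One-sample t-test:
H₀: μ = 67
H₁: μ ≠ 67
df = n - 1 = 40
t = (x̄ - μ₀) / (s/√n) = (69.51 - 67) / (22.92/√41) = 0.701
p-value = 0.4872

Since p-value > α = 0.1, we fail to reject H₀.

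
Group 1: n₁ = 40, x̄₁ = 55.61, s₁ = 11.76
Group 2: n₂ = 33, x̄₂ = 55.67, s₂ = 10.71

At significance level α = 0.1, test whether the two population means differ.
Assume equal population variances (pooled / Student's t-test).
Student's two-sample t-test (equal variances):
H₀: μ₁ = μ₂
H₁: μ₁ ≠ μ₂
df = n₁ + n₂ - 2 = 71
Pooled variance s_p² = [(n₁-1)s₁² + (n₂-1)s₂²] / (n₁ + n₂ - 2) = [(39)(11.76²) + (32)(10.71²)] / 71 = 127.6639
SE = √(s_p²(1/n₁ + 1/n₂)) = √(127.6639 × (1/40 + 1/33)) = 2.6571
t = (x̄₁ - x̄₂) / SE = (55.61 - 55.67) / 2.6571 = -0.06 / 2.6571 = -0.023
p-value = 0.9820

Since p-value > α = 0.1, we fail to reject H₀.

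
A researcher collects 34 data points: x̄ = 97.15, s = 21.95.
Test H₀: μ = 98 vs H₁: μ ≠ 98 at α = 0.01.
One-sample t-test:
H₀: μ = 98
H₁: μ ≠ 98
df = n - 1 = 33
t = (x̄ - μ₀) / (s/√n) = (97.15 - 98) / (21.95/√34) = -0.226
p-value = 0.8227

Since p-value > α = 0.01, we fail to reject H₀.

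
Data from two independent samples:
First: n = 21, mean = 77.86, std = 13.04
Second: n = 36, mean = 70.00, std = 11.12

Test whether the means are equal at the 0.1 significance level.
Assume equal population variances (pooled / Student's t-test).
Student's two-sample t-test (equal variances):
H₀: μ₁ = μ₂
H₁: μ₁ ≠ μ₂
df = n₁ + n₂ - 2 = 55
Pooled variance s_p² = [(n₁-1)s₁² + (n₂-1)s₂²] / (n₁ + n₂ - 2) = [(20)(13.04²) + (35)(11.12²)] / 55 = 140.5225
SE = √(s_p²(1/n₁ + 1/n₂)) = √(140.5225 × (1/21 + 1/36)) = 3.2550
t = (x̄₁ - x̄₂) / SE = (77.86 - 70.00) / 3.2550 = 7.86 / 3.2550 = 2.415
p-value = 0.0191

Since p-value < α = 0.1, we reject H₀.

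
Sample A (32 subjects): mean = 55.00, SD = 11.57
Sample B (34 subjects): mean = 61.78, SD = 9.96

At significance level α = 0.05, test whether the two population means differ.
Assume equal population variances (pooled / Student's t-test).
Student's two-sample t-test (equal variances):
H₀: μ₁ = μ₂
H₁: μ₁ ≠ μ₂
df = n₁ + n₂ - 2 = 64
Pooled variance s_p² = [(n₁-1)s₁² + (n₂-1)s₂²] / (n₁ + n₂ - 2) = [(31)(11.57²) + (33)(9.96²)] / 64 = 115.9916
SE = √(s_p²(1/n₁ + 1/n₂)) = √(115.9916 × (1/32 + 1/34)) = 2.6526
t = (x̄₁ - x̄₂) / SE = (55.00 - 61.78) / 2.6526 = -6.78 / 2.6526 = -2.556
p-value = 0.0130

Since p-value < α = 0.05, we reject H₀.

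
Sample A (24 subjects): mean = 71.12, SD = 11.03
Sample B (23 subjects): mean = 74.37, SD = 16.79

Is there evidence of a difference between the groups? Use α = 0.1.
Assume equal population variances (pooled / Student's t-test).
Student's two-sample t-test (equal variances):
H₀: μ₁ = μ₂
H₁: μ₁ ≠ μ₂
df = n₁ + n₂ - 2 = 45
Pooled variance s_p² = [(n₁-1)s₁² + (n₂-1)s₂²] / (n₁ + n₂ - 2) = [(23)(11.03²) + (22)(16.79²)] / 45 = 200.0020
SE = √(s_p²(1/n₁ + 1/n₂)) = √(200.0020 × (1/24 + 1/23)) = 4.1266
t = (x̄₁ - x̄₂) / SE = (71.12 - 74.37) / 4.1266 = -3.25 / 4.1266 = -0.788
p-value = 0.4351

Since p-value > α = 0.1, we fail to reject H₀.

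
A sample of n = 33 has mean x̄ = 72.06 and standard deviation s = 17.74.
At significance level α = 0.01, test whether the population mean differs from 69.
One-sample t-test:
H₀: μ = 69
H₁: μ ≠ 69
df = n - 1 = 32
t = (x̄ - μ₀) / (s/√n) = (72.06 - 69) / (17.74/√33) = 0.991
p-value = 0.3292

Since p-value > α = 0.01, we fail to reject H₀.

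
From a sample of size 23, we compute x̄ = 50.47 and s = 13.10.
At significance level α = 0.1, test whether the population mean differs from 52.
One-sample t-test:
H₀: μ = 52
H₁: μ ≠ 52
df = n - 1 = 22
t = (x̄ - μ₀) / (s/√n) = (50.47 - 52) / (13.10/√23) = -0.560
p-value = 0.5811

Since p-value > α = 0.1, we fail to reject H₀.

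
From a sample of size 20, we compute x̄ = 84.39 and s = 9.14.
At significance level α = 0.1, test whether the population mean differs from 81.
One-sample t-test:
H₀: μ = 81
H₁: μ ≠ 81
df = n - 1 = 19
t = (x̄ - μ₀) / (s/√n) = (84.39 - 81) / (9.14/√20) = 1.659
p-value = 0.1136

Since p-value > α = 0.1, we fail to reject H₀.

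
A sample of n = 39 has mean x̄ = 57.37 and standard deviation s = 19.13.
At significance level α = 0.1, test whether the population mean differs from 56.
One-sample t-test:
H₀: μ = 56
H₁: μ ≠ 56
df = n - 1 = 38
t = (x̄ - μ₀) / (s/√n) = (57.37 - 56) / (19.13/√39) = 0.447
p-value = 0.6572

Since p-value > α = 0.1, we fail to reject H₀.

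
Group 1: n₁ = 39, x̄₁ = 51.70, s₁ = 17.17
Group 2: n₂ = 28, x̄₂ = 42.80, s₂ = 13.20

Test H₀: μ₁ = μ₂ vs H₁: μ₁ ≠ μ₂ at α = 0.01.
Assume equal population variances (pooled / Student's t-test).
Student's two-sample t-test (equal variances):
H₀: μ₁ = μ₂
H₁: μ₁ ≠ μ₂
df = n₁ + n₂ - 2 = 65
Pooled variance s_p² = [(n₁-1)s₁² + (n₂-1)s₂²] / (n₁ + n₂ - 2) = [(38)(17.17²) + (27)(13.20²)] / 65 = 244.7264
SE = √(s_p²(1/n₁ + 1/n₂)) = √(244.7264 × (1/39 + 1/28)) = 3.8750
t = (x̄₁ - x̄₂) / SE = (51.70 - 42.80) / 3.8750 = 8.90 / 3.8750 = 2.297
p-value = 0.0249

Since p-value > α = 0.01, we fail to reject H₀.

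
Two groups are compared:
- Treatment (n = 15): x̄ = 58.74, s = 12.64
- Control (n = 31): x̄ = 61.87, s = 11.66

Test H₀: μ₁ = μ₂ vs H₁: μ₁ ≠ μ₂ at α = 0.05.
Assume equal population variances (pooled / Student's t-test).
Student's two-sample t-test (equal variances):
H₀: μ₁ = μ₂
H₁: μ₁ ≠ μ₂
df = n₁ + n₂ - 2 = 44
Pooled variance s_p² = [(n₁-1)s₁² + (n₂-1)s₂²] / (n₁ + n₂ - 2) = [(14)(12.64²) + (30)(11.66²)] / 44 = 143.5328
SE = √(s_p²(1/n₁ + 1/n₂)) = √(143.5328 × (1/15 + 1/31)) = 3.7681
t = (x̄₁ - x̄₂) / SE = (58.74 - 61.87) / 3.7681 = -3.13 / 3.7681 = -0.831
p-value = 0.4107

Since p-value > α = 0.05, we fail to reject H₀.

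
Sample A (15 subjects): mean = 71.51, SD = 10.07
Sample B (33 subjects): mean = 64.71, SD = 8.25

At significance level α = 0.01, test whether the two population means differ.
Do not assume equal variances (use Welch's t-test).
Welch's two-sample t-test:
H₀: μ₁ = μ₂
H₁: μ₁ ≠ μ₂
s₁²/n₁ = 10.07²/15 = 6.7603,  s₂²/n₂ = 8.25²/33 = 2.0625
SE = √(s₁²/n₁ + s₂²/n₂) = √(6.7603 + 2.0625) = 2.9703
df (Welch-Satterthwaite) = (s₁²/n₁ + s₂²/n₂)² / [(s₁²/n₁)²/(n₁-1) + (s₂²/n₂)²/(n₂-1)] ≈ 22.91
t = (x̄₁ - x̄₂) / SE = (71.51 - 64.71) / 2.9703 = 6.80 / 2.9703 = 2.289
p-value = 0.0316

Since p-value > α = 0.01, we fail to reject H₀.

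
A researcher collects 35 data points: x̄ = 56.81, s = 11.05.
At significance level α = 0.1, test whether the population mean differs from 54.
One-sample t-test:
H₀: μ = 54
H₁: μ ≠ 54
df = n - 1 = 34
t = (x̄ - μ₀) / (s/√n) = (56.81 - 54) / (11.05/√35) = 1.504
p-value = 0.1417

Since p-value > α = 0.1, we fail to reject H₀.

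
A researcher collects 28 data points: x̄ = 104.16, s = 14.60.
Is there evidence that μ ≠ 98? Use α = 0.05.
One-sample t-test:
H₀: μ = 98
H₁: μ ≠ 98
df = n - 1 = 27
t = (x̄ - μ₀) / (s/√n) = (104.16 - 98) / (14.60/√28) = 2.233
p-value = 0.0341

Since p-value < α = 0.05, we reject H₀.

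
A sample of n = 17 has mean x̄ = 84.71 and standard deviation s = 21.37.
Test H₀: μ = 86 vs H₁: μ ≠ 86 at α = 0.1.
One-sample t-test:
H₀: μ = 86
H₁: μ ≠ 86
df = n - 1 = 16
t = (x̄ - μ₀) / (s/√n) = (84.71 - 86) / (21.37/√17) = -0.249
p-value = 0.8066

Since p-value > α = 0.1, we fail to reject H₀.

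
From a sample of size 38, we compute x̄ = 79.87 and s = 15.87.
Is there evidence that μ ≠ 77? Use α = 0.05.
One-sample t-test:
H₀: μ = 77
H₁: μ ≠ 77
df = n - 1 = 37
t = (x̄ - μ₀) / (s/√n) = (79.87 - 77) / (15.87/√38) = 1.115
p-value = 0.2721

Since p-value > α = 0.05, we fail to reject H₀.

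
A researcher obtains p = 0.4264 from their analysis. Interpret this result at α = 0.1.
Since p = 0.4264 > α = 0.1, fail to reject H₀.
There is insufficient evidence to reject the null hypothesis; the result is not statistically significant at the 0.1 level.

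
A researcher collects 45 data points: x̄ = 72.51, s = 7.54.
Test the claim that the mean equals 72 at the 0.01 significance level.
One-sample t-test:
H₀: μ = 72
H₁: μ ≠ 72
df = n - 1 = 44
t = (x̄ - μ₀) / (s/√n) = (72.51 - 72) / (7.54/√45) = 0.454
p-value = 0.6522

Since p-value > α = 0.01, we fail to reject H₀.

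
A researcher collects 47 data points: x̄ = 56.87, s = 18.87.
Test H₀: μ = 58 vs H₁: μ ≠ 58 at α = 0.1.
One-sample t-test:
H₀: μ = 58
H₁: μ ≠ 58
df = n - 1 = 46
t = (x̄ - μ₀) / (s/√n) = (56.87 - 58) / (18.87/√47) = -0.411
p-value = 0.6833

Since p-value > α = 0.1, we fail to reject H₀.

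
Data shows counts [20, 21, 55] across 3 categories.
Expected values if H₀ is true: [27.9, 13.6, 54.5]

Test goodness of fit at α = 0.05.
Chi-square goodness of fit test:
H₀: observed counts match expected distribution
H₁: observed counts differ from expected distribution
df = k - 1 = 2
χ² = Σ(O - E)²/E
   = (20 - 27.9)²/27.9 + (21 - 13.6)²/13.6 + (55 - 54.5)²/54.5
   = 2.237 + 4.026 + 0.005
   = 6.27
p-value = 0.0435

Since p-value < α = 0.05, we reject H₀.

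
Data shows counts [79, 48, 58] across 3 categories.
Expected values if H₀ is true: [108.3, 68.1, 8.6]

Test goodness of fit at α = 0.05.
Chi-square goodness of fit test:
H₀: observed counts match expected distribution
H₁: observed counts differ from expected distribution
df = k - 1 = 2
χ² = Σ(O - E)²/E
   = (79 - 108.3)²/108.3 + (48 - 68.1)²/68.1 + (58 - 8.6)²/8.6
   = 7.927 + 5.933 + 283.763
   = 297.62
p-value < 0.0001

Since p-value < α = 0.05, we reject H₀.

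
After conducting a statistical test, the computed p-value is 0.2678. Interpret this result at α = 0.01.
Since p = 0.2678 > α = 0.01, fail to reject H₀.
There is insufficient evidence to reject the null hypothesis; the result is not statistically significant at the 0.01 level.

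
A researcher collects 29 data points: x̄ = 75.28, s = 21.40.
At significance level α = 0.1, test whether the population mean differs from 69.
One-sample t-test:
H₀: μ = 69
H₁: μ ≠ 69
df = n - 1 = 28
t = (x̄ - μ₀) / (s/√n) = (75.28 - 69) / (21.40/√29) = 1.580
p-value = 0.1253

Since p-value > α = 0.1, we fail to reject H₀.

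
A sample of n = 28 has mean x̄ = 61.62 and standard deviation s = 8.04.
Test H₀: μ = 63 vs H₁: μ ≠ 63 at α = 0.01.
One-sample t-test:
H₀: μ = 63
H₁: μ ≠ 63
df = n - 1 = 27
t = (x̄ - μ₀) / (s/√n) = (61.62 - 63) / (8.04/√28) = -0.908
p-value = 0.3718

Since p-value > α = 0.01, we fail to reject H₀.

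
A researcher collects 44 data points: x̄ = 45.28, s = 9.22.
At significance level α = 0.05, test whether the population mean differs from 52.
One-sample t-test:
H₀: μ = 52
H₁: μ ≠ 52
df = n - 1 = 43
t = (x̄ - μ₀) / (s/√n) = (45.28 - 52) / (9.22/√44) = -4.835
p-value < 0.0001

Since p-value < α = 0.05, we reject H₀.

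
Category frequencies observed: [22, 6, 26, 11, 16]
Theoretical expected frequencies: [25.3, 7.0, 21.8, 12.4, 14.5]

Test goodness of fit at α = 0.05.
Chi-square goodness of fit test:
H₀: observed counts match expected distribution
H₁: observed counts differ from expected distribution
df = k - 1 = 4
χ² = Σ(O - E)²/E
   = (22 - 25.3)²/25.3 + (6 - 7.0)²/7.0 + (26 - 21.8)²/21.8 + (11 - 12.4)²/12.4 + (16 - 14.5)²/14.5
   = 0.430 + 0.143 + 0.809 + 0.158 + 0.155
   = 1.70
p-value = 0.7915

Since p-value > α = 0.05, we fail to reject H₀.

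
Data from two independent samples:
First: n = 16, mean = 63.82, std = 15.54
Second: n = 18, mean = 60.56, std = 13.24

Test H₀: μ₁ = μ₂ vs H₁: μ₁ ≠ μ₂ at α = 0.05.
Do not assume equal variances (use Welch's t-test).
Welch's two-sample t-test:
H₀: μ₁ = μ₂
H₁: μ₁ ≠ μ₂
s₁²/n₁ = 15.54²/16 = 15.0932,  s₂²/n₂ = 13.24²/18 = 9.7388
SE = √(s₁²/n₁ + s₂²/n₂) = √(15.0932 + 9.7388) = 4.9832
df (Welch-Satterthwaite) = (s₁²/n₁ + s₂²/n₂)² / [(s₁²/n₁)²/(n₁-1) + (s₂²/n₂)²/(n₂-1)] ≈ 29.69
t = (x̄₁ - x̄₂) / SE = (63.82 - 60.56) / 4.9832 = 3.26 / 4.9832 = 0.654
p-value = 0.5180

Since p-value > α = 0.05, we fail to reject H₀.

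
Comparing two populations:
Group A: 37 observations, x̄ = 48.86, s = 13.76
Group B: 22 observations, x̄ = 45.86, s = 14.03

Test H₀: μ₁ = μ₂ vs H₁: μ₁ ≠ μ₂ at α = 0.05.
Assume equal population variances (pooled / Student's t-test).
Student's two-sample t-test (equal variances):
H₀: μ₁ = μ₂
H₁: μ₁ ≠ μ₂
df = n₁ + n₂ - 2 = 57
Pooled variance s_p² = [(n₁-1)s₁² + (n₂-1)s₂²] / (n₁ + n₂ - 2) = [(36)(13.76²) + (21)(14.03²)] / 57 = 192.1020
SE = √(s_p²(1/n₁ + 1/n₂)) = √(192.1020 × (1/37 + 1/22)) = 3.7315
t = (x̄₁ - x̄₂) / SE = (48.86 - 45.86) / 3.7315 = 3.00 / 3.7315 = 0.804
p-value = 0.4248

Since p-value > α = 0.05, we fail to reject H₀.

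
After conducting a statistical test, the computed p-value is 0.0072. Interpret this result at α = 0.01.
Since p = 0.0072 < α = 0.01, reject H₀.
There is sufficient evidence to reject the null hypothesis; the result is statistically significant at the 0.01 level.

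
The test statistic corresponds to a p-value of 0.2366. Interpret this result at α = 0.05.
Since p = 0.2366 > α = 0.05, fail to reject H₀.
There is insufficient evidence to reject the null hypothesis; the result is not statistically significant at the 0.05 level.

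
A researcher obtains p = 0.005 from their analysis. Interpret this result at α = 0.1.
Since p = 0.005 < α = 0.1, reject H₀.
There is sufficient evidence to reject the null hypothesis; the result is statistically significant at the 0.1 level.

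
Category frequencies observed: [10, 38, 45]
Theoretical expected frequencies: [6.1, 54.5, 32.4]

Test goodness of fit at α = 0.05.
Chi-square goodness of fit test:
H₀: observed counts match expected distribution
H₁: observed counts differ from expected distribution
df = k - 1 = 2
χ² = Σ(O - E)²/E
   = (10 - 6.1)²/6.1 + (38 - 54.5)²/54.5 + (45 - 32.4)²/32.4
   = 2.493 + 4.995 + 4.900
   = 12.39
p-value = 0.0020

Since p-value < α = 0.05, we reject H₀.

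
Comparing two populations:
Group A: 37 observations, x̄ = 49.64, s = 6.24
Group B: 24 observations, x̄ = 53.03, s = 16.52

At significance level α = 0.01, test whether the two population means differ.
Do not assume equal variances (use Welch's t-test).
Welch's two-sample t-test:
H₀: μ₁ = μ₂
H₁: μ₁ ≠ μ₂
s₁²/n₁ = 6.24²/37 = 1.0524,  s₂²/n₂ = 16.52²/24 = 11.3713
SE = √(s₁²/n₁ + s₂²/n₂) = √(1.0524 + 11.3713) = 3.5247
df (Welch-Satterthwaite) = (s₁²/n₁ + s₂²/n₂)² / [(s₁²/n₁)²/(n₁-1) + (s₂²/n₂)²/(n₂-1)] ≈ 27.30
t = (x̄₁ - x̄₂) / SE = (49.64 - 53.03) / 3.5247 = -3.39 / 3.5247 = -0.962
p-value = 0.3446

Since p-value > α = 0.01, we fail to reject H₀.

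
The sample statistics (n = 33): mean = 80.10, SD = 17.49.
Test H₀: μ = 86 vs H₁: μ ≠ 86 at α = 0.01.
One-sample t-test:
H₀: μ = 86
H₁: μ ≠ 86
df = n - 1 = 32
t = (x̄ - μ₀) / (s/√n) = (80.10 - 86) / (17.49/√33) = -1.938
p-value = 0.0615

Since p-value > α = 0.01, we fail to reject H₀.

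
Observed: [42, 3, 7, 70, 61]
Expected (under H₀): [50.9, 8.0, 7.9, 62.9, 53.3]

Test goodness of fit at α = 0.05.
Chi-square goodness of fit test:
H₀: observed counts match expected distribution
H₁: observed counts differ from expected distribution
df = k - 1 = 4
χ² = Σ(O - E)²/E
   = (42 - 50.9)²/50.9 + (3 - 8.0)²/8.0 + (7 - 7.9)²/7.9 + (70 - 62.9)²/62.9 + (61 - 53.3)²/53.3
   = 1.556 + 3.125 + 0.103 + 0.801 + 1.112
   = 6.70
p-value = 0.1528

Since p-value > α = 0.05, we fail to reject H₀.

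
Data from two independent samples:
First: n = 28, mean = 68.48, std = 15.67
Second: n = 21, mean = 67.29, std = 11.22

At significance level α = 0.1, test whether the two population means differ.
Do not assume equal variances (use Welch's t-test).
Welch's two-sample t-test:
H₀: μ₁ = μ₂
H₁: μ₁ ≠ μ₂
s₁²/n₁ = 15.67²/28 = 8.7696,  s₂²/n₂ = 11.22²/21 = 5.9947
SE = √(s₁²/n₁ + s₂²/n₂) = √(8.7696 + 5.9947) = 3.8424
df (Welch-Satterthwaite) = (s₁²/n₁ + s₂²/n₂)² / [(s₁²/n₁)²/(n₁-1) + (s₂²/n₂)²/(n₂-1)] ≈ 46.93
t = (x̄₁ - x̄₂) / SE = (68.48 - 67.29) / 3.8424 = 1.19 / 3.8424 = 0.310
p-value = 0.7582

Since p-value > α = 0.1, we fail to reject H₀.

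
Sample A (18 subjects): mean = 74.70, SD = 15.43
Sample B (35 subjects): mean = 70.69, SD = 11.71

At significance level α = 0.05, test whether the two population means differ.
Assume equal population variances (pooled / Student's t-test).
Student's two-sample t-test (equal variances):
H₀: μ₁ = μ₂
H₁: μ₁ ≠ μ₂
df = n₁ + n₂ - 2 = 51
Pooled variance s_p² = [(n₁-1)s₁² + (n₂-1)s₂²] / (n₁ + n₂ - 2) = [(17)(15.43²) + (34)(11.71²)] / 51 = 170.7777
SE = √(s_p²(1/n₁ + 1/n₂)) = √(170.7777 × (1/18 + 1/35)) = 3.7904
t = (x̄₁ - x̄₂) / SE = (74.70 - 70.69) / 3.7904 = 4.01 / 3.7904 = 1.058
p-value = 0.2951

Since p-value > α = 0.05, we fail to reject H₀.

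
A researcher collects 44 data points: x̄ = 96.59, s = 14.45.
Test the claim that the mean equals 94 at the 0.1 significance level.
One-sample t-test:
H₀: μ = 94
H₁: μ ≠ 94
df = n - 1 = 43
t = (x̄ - μ₀) / (s/√n) = (96.59 - 94) / (14.45/√44) = 1.189
p-value = 0.2410

Since p-value > α = 0.1, we fail to reject H₀.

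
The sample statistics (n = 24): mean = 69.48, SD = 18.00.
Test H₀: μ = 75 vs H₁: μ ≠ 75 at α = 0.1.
One-sample t-test:
H₀: μ = 75
H₁: μ ≠ 75
df = n - 1 = 23
t = (x̄ - μ₀) / (s/√n) = (69.48 - 75) / (18.00/√24) = -1.502
p-value = 0.1466

Since p-value > α = 0.1, we fail to reject H₀.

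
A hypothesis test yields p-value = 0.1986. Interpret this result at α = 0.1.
Since p = 0.1986 > α = 0.1, fail to reject H₀.
There is insufficient evidence to reject the null hypothesis; the result is not statistically significant at the 0.1 level.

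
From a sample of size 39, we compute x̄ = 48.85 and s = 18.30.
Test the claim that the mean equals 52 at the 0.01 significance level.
One-sample t-test:
H₀: μ = 52
H₁: μ ≠ 52
df = n - 1 = 38
t = (x̄ - μ₀) / (s/√n) = (48.85 - 52) / (18.30/√39) = -1.075
p-value = 0.2892

Since p-value > α = 0.01, we fail to reject H₀.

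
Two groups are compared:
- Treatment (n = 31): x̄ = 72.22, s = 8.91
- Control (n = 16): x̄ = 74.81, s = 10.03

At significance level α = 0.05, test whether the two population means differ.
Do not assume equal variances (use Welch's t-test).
Welch's two-sample t-test:
H₀: μ₁ = μ₂
H₁: μ₁ ≠ μ₂
s₁²/n₁ = 8.91²/31 = 2.5609,  s₂²/n₂ = 10.03²/16 = 6.2876
SE = √(s₁²/n₁ + s₂²/n₂) = √(2.5609 + 6.2876) = 2.9746
df (Welch-Satterthwaite) = (s₁²/n₁ + s₂²/n₂)² / [(s₁²/n₁)²/(n₁-1) + (s₂²/n₂)²/(n₂-1)] ≈ 27.43
t = (x̄₁ - x̄₂) / SE = (72.22 - 74.81) / 2.9746 = -2.59 / 2.9746 = -0.871
p-value = 0.3915

Since p-value > α = 0.05, we fail to reject H₀.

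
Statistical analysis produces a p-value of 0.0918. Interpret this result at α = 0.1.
Since p = 0.0918 < α = 0.1, reject H₀.
There is sufficient evidence to reject the null hypothesis; the result is statistically significant at the 0.1 level.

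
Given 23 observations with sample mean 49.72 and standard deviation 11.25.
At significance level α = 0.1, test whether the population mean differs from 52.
One-sample t-test:
H₀: μ = 52
H₁: μ ≠ 52
df = n - 1 = 22
t = (x̄ - μ₀) / (s/√n) = (49.72 - 52) / (11.25/√23) = -0.972
p-value = 0.3416

Since p-value > α = 0.1, we fail to reject H₀.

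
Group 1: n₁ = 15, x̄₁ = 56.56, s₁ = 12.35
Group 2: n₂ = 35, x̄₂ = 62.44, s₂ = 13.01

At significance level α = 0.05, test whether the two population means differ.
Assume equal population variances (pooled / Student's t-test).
Student's two-sample t-test (equal variances):
H₀: μ₁ = μ₂
H₁: μ₁ ≠ μ₂
df = n₁ + n₂ - 2 = 48
Pooled variance s_p² = [(n₁-1)s₁² + (n₂-1)s₂²] / (n₁ + n₂ - 2) = [(14)(12.35²) + (34)(13.01²)] / 48 = 164.3783
SE = √(s_p²(1/n₁ + 1/n₂)) = √(164.3783 × (1/15 + 1/35)) = 3.9566
t = (x̄₁ - x̄₂) / SE = (56.56 - 62.44) / 3.9566 = -5.88 / 3.9566 = -1.486
p-value = 0.1438

Since p-value > α = 0.05, we fail to reject H₀.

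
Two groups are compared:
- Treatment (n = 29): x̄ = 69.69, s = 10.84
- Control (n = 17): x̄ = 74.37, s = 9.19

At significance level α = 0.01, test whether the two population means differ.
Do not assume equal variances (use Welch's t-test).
Welch's two-sample t-test:
H₀: μ₁ = μ₂
H₁: μ₁ ≠ μ₂
s₁²/n₁ = 10.84²/29 = 4.0519,  s₂²/n₂ = 9.19²/17 = 4.9680
SE = √(s₁²/n₁ + s₂²/n₂) = √(4.0519 + 4.9680) = 3.0033
df (Welch-Satterthwaite) = (s₁²/n₁ + s₂²/n₂)² / [(s₁²/n₁)²/(n₁-1) + (s₂²/n₂)²/(n₂-1)] ≈ 38.22
t = (x̄₁ - x̄₂) / SE = (69.69 - 74.37) / 3.0033 = -4.68 / 3.0033 = -1.558
p-value = 0.1274

Since p-value > α = 0.01, we fail to reject H₀.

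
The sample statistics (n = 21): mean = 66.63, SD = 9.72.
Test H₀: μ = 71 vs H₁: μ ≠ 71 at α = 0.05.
One-sample t-test:
H₀: μ = 71
H₁: μ ≠ 71
df = n - 1 = 20
t = (x̄ - μ₀) / (s/√n) = (66.63 - 71) / (9.72/√21) = -2.060
p-value = 0.0526

Since p-value > α = 0.05, we fail to reject H₀.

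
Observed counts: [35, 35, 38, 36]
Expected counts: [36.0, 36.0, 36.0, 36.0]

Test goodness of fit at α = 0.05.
Chi-square goodness of fit test:
H₀: observed counts match expected distribution
H₁: observed counts differ from expected distribution
df = k - 1 = 3
χ² = Σ(O - E)²/E
   = (35 - 36.0)²/36.0 + (35 - 36.0)²/36.0 + (38 - 36.0)²/36.0 + (36 - 36.0)²/36.0
   = 0.028 + 0.028 + 0.111 + 0.000
   = 0.17
p-value = 0.9828

Since p-value > α = 0.05, we fail to reject H₀.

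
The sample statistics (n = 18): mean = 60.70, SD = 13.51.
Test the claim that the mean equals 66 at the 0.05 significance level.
One-sample t-test:
H₀: μ = 66
H₁: μ ≠ 66
df = n - 1 = 17
t = (x̄ - μ₀) / (s/√n) = (60.70 - 66) / (13.51/√18) = -1.664
p-value = 0.1144

Since p-value > α = 0.05, we fail to reject H₀.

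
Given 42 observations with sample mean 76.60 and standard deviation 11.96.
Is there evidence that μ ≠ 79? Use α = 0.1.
One-sample t-test:
H₀: μ = 79
H₁: μ ≠ 79
df = n - 1 = 41
t = (x̄ - μ₀) / (s/√n) = (76.60 - 79) / (11.96/√42) = -1.300
p-value = 0.2007

Since p-value > α = 0.1, we fail to reject H₀.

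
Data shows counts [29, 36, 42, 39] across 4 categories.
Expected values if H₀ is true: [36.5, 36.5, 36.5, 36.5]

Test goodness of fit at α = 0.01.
Chi-square goodness of fit test:
H₀: observed counts match expected distribution
H₁: observed counts differ from expected distribution
df = k - 1 = 3
χ² = Σ(O - E)²/E
   = (29 - 36.5)²/36.5 + (36 - 36.5)²/36.5 + (42 - 36.5)²/36.5 + (39 - 36.5)²/36.5
   = 1.541 + 0.007 + 0.829 + 0.171
   = 2.55
p-value = 0.4667

Since p-value > α = 0.01, we fail to reject H₀.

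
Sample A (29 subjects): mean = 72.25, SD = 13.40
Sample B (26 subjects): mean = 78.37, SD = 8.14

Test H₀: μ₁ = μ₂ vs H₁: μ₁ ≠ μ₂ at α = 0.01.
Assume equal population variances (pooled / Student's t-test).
Student's two-sample t-test (equal variances):
H₀: μ₁ = μ₂
H₁: μ₁ ≠ μ₂
df = n₁ + n₂ - 2 = 53
Pooled variance s_p² = [(n₁-1)s₁² + (n₂-1)s₂²] / (n₁ + n₂ - 2) = [(28)(13.40²) + (25)(8.14²)] / 53 = 126.1164
SE = √(s_p²(1/n₁ + 1/n₂)) = √(126.1164 × (1/29 + 1/26)) = 3.0331
t = (x̄₁ - x̄₂) / SE = (72.25 - 78.37) / 3.0331 = -6.12 / 3.0331 = -2.018
p-value = 0.0487

Since p-value > α = 0.01, we fail to reject H₀.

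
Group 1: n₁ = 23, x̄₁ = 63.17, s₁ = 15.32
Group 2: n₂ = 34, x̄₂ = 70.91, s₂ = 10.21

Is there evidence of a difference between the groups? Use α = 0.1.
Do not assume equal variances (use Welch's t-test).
Welch's two-sample t-test:
H₀: μ₁ = μ₂
H₁: μ₁ ≠ μ₂
s₁²/n₁ = 15.32²/23 = 10.2045,  s₂²/n₂ = 10.21²/34 = 3.0660
SE = √(s₁²/n₁ + s₂²/n₂) = √(10.2045 + 3.0660) = 3.6429
df (Welch-Satterthwaite) = (s₁²/n₁ + s₂²/n₂)² / [(s₁²/n₁)²/(n₁-1) + (s₂²/n₂)²/(n₂-1)] ≈ 35.09
t = (x̄₁ - x̄₂) / SE = (63.17 - 70.91) / 3.6429 = -7.74 / 3.6429 = -2.125
p-value = 0.0407

Since p-value < α = 0.1, we reject H₀.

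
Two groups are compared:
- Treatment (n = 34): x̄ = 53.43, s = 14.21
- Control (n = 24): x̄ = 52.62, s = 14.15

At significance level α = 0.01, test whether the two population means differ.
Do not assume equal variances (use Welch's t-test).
Welch's two-sample t-test:
H₀: μ₁ = μ₂
H₁: μ₁ ≠ μ₂
s₁²/n₁ = 14.21²/34 = 5.9389,  s₂²/n₂ = 14.15²/24 = 8.3426
SE = √(s₁²/n₁ + s₂²/n₂) = √(5.9389 + 8.3426) = 3.7791
df (Welch-Satterthwaite) = (s₁²/n₁ + s₂²/n₂)² / [(s₁²/n₁)²/(n₁-1) + (s₂²/n₂)²/(n₂-1)] ≈ 49.81
t = (x̄₁ - x̄₂) / SE = (53.43 - 52.62) / 3.7791 = 0.81 / 3.7791 = 0.214
p-value = 0.8312

Since p-value > α = 0.01, we fail to reject H₀.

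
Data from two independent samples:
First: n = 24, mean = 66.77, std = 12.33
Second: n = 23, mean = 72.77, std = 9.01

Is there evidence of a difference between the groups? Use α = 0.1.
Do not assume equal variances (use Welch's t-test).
Welch's two-sample t-test:
H₀: μ₁ = μ₂
H₁: μ₁ ≠ μ₂
s₁²/n₁ = 12.33²/24 = 6.3345,  s₂²/n₂ = 9.01²/23 = 3.5296
SE = √(s₁²/n₁ + s₂²/n₂) = √(6.3345 + 3.5296) = 3.1407
df (Welch-Satterthwaite) = (s₁²/n₁ + s₂²/n₂)² / [(s₁²/n₁)²/(n₁-1) + (s₂²/n₂)²/(n₂-1)] ≈ 42.11
t = (x̄₁ - x̄₂) / SE = (66.77 - 72.77) / 3.1407 = -6.00 / 3.1407 = -1.910
p-value = 0.0629

Since p-value < α = 0.1, we reject H₀.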